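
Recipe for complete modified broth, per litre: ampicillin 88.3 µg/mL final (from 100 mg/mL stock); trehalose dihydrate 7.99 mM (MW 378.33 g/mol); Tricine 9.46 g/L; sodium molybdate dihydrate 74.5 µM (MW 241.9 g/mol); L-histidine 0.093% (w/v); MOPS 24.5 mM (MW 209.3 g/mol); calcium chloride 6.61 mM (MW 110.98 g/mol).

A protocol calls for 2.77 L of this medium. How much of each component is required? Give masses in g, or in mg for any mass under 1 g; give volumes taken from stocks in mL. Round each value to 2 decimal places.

ampicillin 2.45 mL; trehalose dihydrate 8.37 g; Tricine 26.20 g; sodium molybdate dihydrate 49.92 mg; L-histidine 2.58 g; MOPS 14.20 g; calcium chloride 2.03 g

Working volume: 2.77 L.
ampicillin: C1V1 = C2V2 → 88.3 µg/mL × 2770 mL ÷ 100000 µg/mL = 2.45 mL
trehalose dihydrate: 7.99 mmol/L × 378.33 g/mol × 2.77 L ÷ 1000 = 8.37 g
Tricine: 9.46 g/L × 2.77 L = 26.20 g
sodium molybdate dihydrate: 74.5 µmol/L × 241.9 g/mol × 2.77 L ÷ 1000 = 49.92 mg
L-histidine: 0.093 g per 100 mL × 2770 mL ÷ 100 = 2.58 g
MOPS: 24.5 mmol/L × 209.3 g/mol × 2.77 L ÷ 1000 = 14.20 g
calcium chloride: 6.61 mmol/L × 110.98 g/mol × 2.77 L ÷ 1000 = 2.03 g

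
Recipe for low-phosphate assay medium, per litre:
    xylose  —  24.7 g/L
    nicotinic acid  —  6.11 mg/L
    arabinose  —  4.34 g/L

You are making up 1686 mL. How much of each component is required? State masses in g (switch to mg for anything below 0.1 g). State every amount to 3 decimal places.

xylose 41.644 g; nicotinic acid 10.301 mg; arabinose 7.317 g

Target volume = 1686 mL = 1.686 L.
xylose: 24.7 g/L × 1.686 L = 41.644 g
nicotinic acid: 6.11 mg/L × 1.686 L = 10.301 mg
arabinose: 4.34 g/L × 1.686 L = 7.317 g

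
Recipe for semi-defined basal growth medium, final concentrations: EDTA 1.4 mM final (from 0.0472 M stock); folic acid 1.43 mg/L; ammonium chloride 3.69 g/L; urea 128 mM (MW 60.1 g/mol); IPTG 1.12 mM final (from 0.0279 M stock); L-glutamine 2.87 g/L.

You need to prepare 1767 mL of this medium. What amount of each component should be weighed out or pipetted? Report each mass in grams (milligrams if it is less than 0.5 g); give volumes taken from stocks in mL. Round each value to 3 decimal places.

EDTA 52.411 mL; folic acid 2.527 mg; ammonium chloride 6.520 g; urea 13.593 g; IPTG 70.933 mL; L-glutamine 5.071 g

Target volume = 1767 mL = 1.767 L.
EDTA: C1V1 = C2V2 → 1.4 mM × 1767 mL ÷ 47.2 mM = 52.411 mL
folic acid: 1.43 mg/L × 1.767 L = 2.527 mg
ammonium chloride: 3.69 g/L × 1.767 L = 6.520 g
urea: 128 mmol/L × 60.1 g/mol × 1.767 L ÷ 1000 = 13.593 g
IPTG: dilute stock: 1.12 mM × 1767 mL ÷ 27.9 mM = 70.933 mL
L-glutamine: 2.87 g/L × 1.767 L = 5.071 g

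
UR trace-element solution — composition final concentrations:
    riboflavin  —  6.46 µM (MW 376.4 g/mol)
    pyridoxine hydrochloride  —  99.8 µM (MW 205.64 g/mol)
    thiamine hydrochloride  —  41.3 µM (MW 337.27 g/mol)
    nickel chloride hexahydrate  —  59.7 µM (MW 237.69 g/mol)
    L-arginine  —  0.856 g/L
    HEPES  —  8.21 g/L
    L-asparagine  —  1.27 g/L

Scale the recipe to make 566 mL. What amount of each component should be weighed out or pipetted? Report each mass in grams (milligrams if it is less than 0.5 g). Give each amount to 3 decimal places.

riboflavin 1.376 mg; pyridoxine hydrochloride 11.616 mg; thiamine hydrochloride 7.884 mg; nickel chloride hexahydrate 8.032 mg; L-arginine 484.496 mg; HEPES 4.647 g; L-asparagine 0.719 g

Target volume = 566 mL = 0.566 L.
riboflavin: 6.46 µmol/L × 376.4 g/mol × 0.566 L ÷ 1000 = 1.376 mg
pyridoxine hydrochloride: 99.8 µmol/L × 205.64 g/mol × 0.566 L ÷ 1000 = 11.616 mg
thiamine hydrochloride: 41.3 µmol/L × 337.27 g/mol × 0.566 L ÷ 1000 = 7.884 mg
nickel chloride hexahydrate: 59.7 µmol/L × 237.69 g/mol × 0.566 L ÷ 1000 = 8.032 mg
L-arginine: 0.856 g/L × 0.566 L = 0.484496 g = 484.496 mg
HEPES: 8.21 g/L × 0.566 L = 4.647 g
L-asparagine: 1.27 g/L × 0.566 L = 0.719 g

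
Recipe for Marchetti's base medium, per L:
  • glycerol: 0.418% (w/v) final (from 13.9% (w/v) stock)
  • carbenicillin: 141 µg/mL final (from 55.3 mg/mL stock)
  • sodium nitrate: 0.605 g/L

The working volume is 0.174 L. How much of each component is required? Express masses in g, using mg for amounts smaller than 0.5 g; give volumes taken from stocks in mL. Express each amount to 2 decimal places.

glycerol 5.23 mL; carbenicillin 0.44 mL; sodium nitrate 105.27 mg

Working volume: 0.174 L.
glycerol: V = C2·V2/C1 = 0.418% ÷ 13.9% × 174 mL = 5.23 mL
carbenicillin: V = C2·V2/C1 = 141 µg/mL × 174 mL ÷ 55300 µg/mL = 0.44 mL
sodium nitrate: 0.605 g/L × 0.174 L = 0.10527 g = 105.27 mg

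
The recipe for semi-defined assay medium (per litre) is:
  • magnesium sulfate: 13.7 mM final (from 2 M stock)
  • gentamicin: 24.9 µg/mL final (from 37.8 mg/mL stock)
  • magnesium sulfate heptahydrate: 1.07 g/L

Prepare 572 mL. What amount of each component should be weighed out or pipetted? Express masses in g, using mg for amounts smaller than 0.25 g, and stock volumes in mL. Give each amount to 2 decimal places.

Working volume: 572 mL = 0.572 L.
magnesium sulfate: dilute stock: 13.7 mM × 572 mL ÷ 2000 mM = 3.92 mL
gentamicin: C1V1 = C2V2 → 24.9 µg/mL × 572 mL ÷ 37800 µg/mL = 0.38 mL
magnesium sulfate heptahydrate: 1.07 g/L × 0.572 L = 0.61 g

magnesium sulfate 3.92 mL; gentamicin 0.38 mL; magnesium sulfate heptahydrate 0.61 g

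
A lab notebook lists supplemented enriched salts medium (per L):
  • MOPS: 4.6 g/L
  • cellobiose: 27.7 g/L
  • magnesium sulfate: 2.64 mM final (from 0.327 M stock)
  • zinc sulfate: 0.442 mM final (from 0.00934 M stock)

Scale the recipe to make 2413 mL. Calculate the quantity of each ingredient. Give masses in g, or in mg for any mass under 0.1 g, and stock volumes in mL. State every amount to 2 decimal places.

MOPS 11.10 g; cellobiose 66.84 g; magnesium sulfate 19.48 mL; zinc sulfate 114.19 mL

Target volume = 2413 mL = 2.413 L.
MOPS: 4.6 g/L × 2.413 L = 11.10 g
cellobiose: 27.7 g/L × 2.413 L = 66.84 g
magnesium sulfate: C1V1 = C2V2 → 2.64 mM × 2413 mL ÷ 327 mM = 19.48 mL
zinc sulfate: V = C2·V2/C1 = 0.442 mM × 2413 mL ÷ 9.34 mM = 114.19 mL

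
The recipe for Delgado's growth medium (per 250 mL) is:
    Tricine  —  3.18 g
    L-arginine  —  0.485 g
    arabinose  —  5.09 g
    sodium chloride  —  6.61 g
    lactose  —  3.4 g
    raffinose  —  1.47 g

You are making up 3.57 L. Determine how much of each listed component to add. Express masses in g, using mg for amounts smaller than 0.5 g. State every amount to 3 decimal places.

Scale factor = 3570 mL / 250 mL = 14.28.
Tricine: 3.18 g × (3570 mL / 250 mL) = 45.410 g
L-arginine: 0.485 g × (3570 mL / 250 mL) = 6.926 g
arabinose: 5.09 g × (3570 mL / 250 mL) = 72.685 g
sodium chloride: 6.61 g × (3570 mL / 250 mL) = 94.391 g
lactose: 3.4 g × (3570 mL / 250 mL) = 48.552 g
raffinose: 1.47 g × (3570 mL / 250 mL) = 20.992 g

Tricine 45.410 g; L-arginine 6.926 g; arabinose 72.685 g; sodium chloride 94.391 g; lactose 48.552 g; raffinose 20.992 g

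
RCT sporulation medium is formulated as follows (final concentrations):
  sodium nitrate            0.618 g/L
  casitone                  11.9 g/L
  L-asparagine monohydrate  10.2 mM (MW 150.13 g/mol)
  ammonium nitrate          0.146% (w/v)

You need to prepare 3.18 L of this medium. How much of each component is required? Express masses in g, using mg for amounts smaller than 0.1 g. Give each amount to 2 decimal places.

Scale factor relative to 1 L: 3.18.
sodium nitrate: 0.618 g/L × 3.18 L = 1.97 g
casitone: 11.9 g/L × 3.18 L = 37.84 g
L-asparagine monohydrate: 10.2 mmol/L × 150.13 g/mol × 3.18 L ÷ 1000 = 4.87 g
ammonium nitrate: 0.146 g per 100 mL × 3180 mL ÷ 100 = 4.64 g

sodium nitrate 1.97 g; casitone 37.84 g; L-asparagine monohydrate 4.87 g; ammonium nitrate 4.64 g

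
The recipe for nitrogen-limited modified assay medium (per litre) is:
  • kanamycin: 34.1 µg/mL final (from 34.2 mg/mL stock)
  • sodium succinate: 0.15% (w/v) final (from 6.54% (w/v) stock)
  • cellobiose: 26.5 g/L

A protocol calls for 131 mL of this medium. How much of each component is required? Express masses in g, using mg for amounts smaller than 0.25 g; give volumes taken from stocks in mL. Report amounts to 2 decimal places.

Scale factor relative to 1 L: 0.131.
kanamycin: C1V1 = C2V2 → 34.1 µg/mL × 131 mL ÷ 34200 µg/mL = 0.13 mL
sodium succinate: C1V1 = C2V2 → 0.15% ÷ 6.54% × 131 mL = 3.00 mL
cellobiose: 26.5 g/L × 0.131 L = 3.47 g

kanamycin 0.13 mL; sodium succinate 3.00 mL; cellobiose 3.47 g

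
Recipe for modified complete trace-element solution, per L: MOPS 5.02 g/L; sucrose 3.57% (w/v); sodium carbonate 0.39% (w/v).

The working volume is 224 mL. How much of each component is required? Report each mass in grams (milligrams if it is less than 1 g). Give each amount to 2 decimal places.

MOPS 1.12 g; sucrose 8.00 g; sodium carbonate 873.60 mg

Working volume: 224 mL = 0.224 L.
MOPS: 5.02 g/L × 0.224 L = 1.12 g
sucrose: 3.57 g per 100 mL × 224 mL ÷ 100 = 8.00 g
sodium carbonate: 0.39 g per 100 mL × 224 mL ÷ 100 = 0.8736 g = 873.60 mg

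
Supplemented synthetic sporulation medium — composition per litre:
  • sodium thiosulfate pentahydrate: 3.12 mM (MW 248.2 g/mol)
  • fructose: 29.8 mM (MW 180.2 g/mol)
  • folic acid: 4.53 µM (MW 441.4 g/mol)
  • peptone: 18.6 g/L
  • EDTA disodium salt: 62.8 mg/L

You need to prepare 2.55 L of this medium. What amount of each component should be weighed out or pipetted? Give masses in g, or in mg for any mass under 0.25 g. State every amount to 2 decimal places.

Working volume: 2.55 L.
sodium thiosulfate pentahydrate: 3.12 mmol/L × 248.2 g/mol × 2.55 L ÷ 1000 = 1.97 g
fructose: 29.8 mmol/L × 180.2 g/mol × 2.55 L ÷ 1000 = 13.69 g
folic acid: 4.53 µmol/L × 441.4 g/mol × 2.55 L ÷ 1000 = 5.10 mg
peptone: 18.6 g/L × 2.55 L = 47.43 g
EDTA disodium salt: 62.8 mg/L × 2.55 L = 160.14 mg

sodium thiosulfate pentahydrate 1.97 g; fructose 13.69 g; folic acid 5.10 mg; peptone 47.43 g; EDTA disodium salt 160.14 mg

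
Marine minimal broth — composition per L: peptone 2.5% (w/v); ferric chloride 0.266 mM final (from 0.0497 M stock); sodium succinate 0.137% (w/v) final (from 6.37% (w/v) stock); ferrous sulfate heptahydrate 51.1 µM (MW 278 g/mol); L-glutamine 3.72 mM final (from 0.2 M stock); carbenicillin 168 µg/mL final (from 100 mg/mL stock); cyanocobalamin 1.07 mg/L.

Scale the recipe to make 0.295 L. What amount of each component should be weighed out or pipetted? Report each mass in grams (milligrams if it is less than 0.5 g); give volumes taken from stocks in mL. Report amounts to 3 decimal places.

Scale factor relative to 1 L: 0.295.
peptone: 2.5% w/v = 25 g/L → 25 × 0.295 L = 7.375 g
ferric chloride: C1V1 = C2V2 → 0.266 mM × 295 mL ÷ 49.7 mM = 1.579 mL
sodium succinate: V = C2·V2/C1 = 0.137% ÷ 6.37% × 295 mL = 6.345 mL
ferrous sulfate heptahydrate: 51.1 µmol/L × 278 g/mol × 0.295 L ÷ 1000 = 4.191 mg
L-glutamine: dilute stock: 3.72 mM × 295 mL ÷ 200 mM = 5.487 mL
carbenicillin: C1V1 = C2V2 → 168 µg/mL × 295 mL ÷ 100000 µg/mL = 0.496 mL
cyanocobalamin: 1.07 mg/L × 0.295 L = 0.316 mg

peptone 7.375 g; ferric chloride 1.579 mL; sodium succinate 6.345 mL; ferrous sulfate heptahydrate 4.191 mg; L-glutamine 5.487 mL; carbenicillin 0.496 mL; cyanocobalamin 0.316 mg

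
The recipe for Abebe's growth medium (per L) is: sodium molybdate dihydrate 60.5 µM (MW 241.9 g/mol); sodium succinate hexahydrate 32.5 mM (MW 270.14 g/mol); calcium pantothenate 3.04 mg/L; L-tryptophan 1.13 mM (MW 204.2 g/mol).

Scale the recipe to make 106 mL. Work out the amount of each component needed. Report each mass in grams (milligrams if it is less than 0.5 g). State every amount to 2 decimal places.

sodium molybdate dihydrate 1.55 mg; sodium succinate hexahydrate 0.93 g; calcium pantothenate 0.32 mg; L-tryptophan 24.46 mg

Scale factor relative to 1 L: 0.106.
sodium molybdate dihydrate: 60.5 µmol/L × 241.9 g/mol × 0.106 L ÷ 1000 = 1.55 mg
sodium succinate hexahydrate: 32.5 mmol/L × 270.14 g/mol × 0.106 L ÷ 1000 = 0.93 g
calcium pantothenate: 3.04 mg/L × 0.106 L = 0.32 mg
L-tryptophan: 1.13 mmol/L × 204.2 mg/mmol × 0.106 L = 24.46 mg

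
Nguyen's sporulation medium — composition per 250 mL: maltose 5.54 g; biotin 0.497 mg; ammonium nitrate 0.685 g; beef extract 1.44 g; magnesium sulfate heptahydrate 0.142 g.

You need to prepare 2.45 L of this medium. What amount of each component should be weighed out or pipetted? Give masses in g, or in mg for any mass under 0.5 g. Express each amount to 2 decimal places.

maltose 54.29 g; biotin 4.87 mg; ammonium nitrate 6.71 g; beef extract 14.11 g; magnesium sulfate heptahydrate 1.39 g

Scale factor = 2450 mL / 250 mL = 9.8.
maltose: 5.54 g × (2450 mL / 250 mL) = 54.29 g
biotin: 0.497 mg × (2450 mL / 250 mL) = 4.87 mg
ammonium nitrate: 0.685 g × (2450 mL / 250 mL) = 6.71 g
beef extract: 1.44 g × (2450 mL / 250 mL) = 14.11 g
magnesium sulfate heptahydrate: 0.142 g × (2450 mL / 250 mL) = 1.39 g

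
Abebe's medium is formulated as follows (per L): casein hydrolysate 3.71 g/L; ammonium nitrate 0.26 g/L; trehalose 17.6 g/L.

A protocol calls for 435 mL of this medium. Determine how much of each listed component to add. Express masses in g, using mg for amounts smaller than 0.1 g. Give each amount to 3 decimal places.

casein hydrolysate 1.614 g; ammonium nitrate 0.113 g; trehalose 7.656 g

Scale factor relative to 1 L: 0.435.
casein hydrolysate: 3.71 g/L × 0.435 L = 1.614 g
ammonium nitrate: 0.26 g/L × 0.435 L = 0.113 g
trehalose: 17.6 g/L × 0.435 L = 7.656 g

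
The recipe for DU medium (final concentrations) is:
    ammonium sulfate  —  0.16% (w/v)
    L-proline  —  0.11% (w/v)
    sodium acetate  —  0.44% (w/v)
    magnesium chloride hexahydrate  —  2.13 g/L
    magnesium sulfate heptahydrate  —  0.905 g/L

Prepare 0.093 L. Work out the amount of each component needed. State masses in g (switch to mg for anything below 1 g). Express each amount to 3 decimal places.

ammonium sulfate 148.800 mg; L-proline 102.300 mg; sodium acetate 409.200 mg; magnesium chloride hexahydrate 198.090 mg; magnesium sulfate heptahydrate 84.165 mg

Scale factor relative to 1 L: 0.093.
ammonium sulfate: 0.16 g per 100 mL × 93 mL ÷ 100 = 0.1488 g = 148.800 mg
L-proline: 0.11 g per 100 mL × 93 mL ÷ 100 = 0.1023 g = 102.300 mg
sodium acetate: 0.44% w/v = 4.4 g/L → 4.4 × 0.093 L = 0.4092 g = 409.200 mg
magnesium chloride hexahydrate: 2.13 g/L × 0.093 L = 0.19809 g = 198.090 mg
magnesium sulfate heptahydrate: 0.905 g/L × 0.093 L = 0.084165 g = 84.165 mg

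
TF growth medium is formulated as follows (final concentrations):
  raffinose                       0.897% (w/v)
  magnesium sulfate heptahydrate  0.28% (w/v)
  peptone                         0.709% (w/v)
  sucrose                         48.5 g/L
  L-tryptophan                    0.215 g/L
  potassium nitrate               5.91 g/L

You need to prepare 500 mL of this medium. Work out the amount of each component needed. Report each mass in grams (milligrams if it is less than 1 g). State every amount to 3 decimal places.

Target volume = 500 mL = 0.5 L.
raffinose: 0.897 g per 100 mL × 500 mL ÷ 100 = 4.485 g
magnesium sulfate heptahydrate: 0.28% w/v = 2.8 g/L → 2.8 × 0.5 L = 1.400 g
peptone: 0.709 g per 100 mL × 500 mL ÷ 100 = 3.545 g
sucrose: 48.5 g/L × 0.5 L = 24.250 g
L-tryptophan: 0.215 g/L × 0.5 L = 0.1075 g = 107.500 mg
potassium nitrate: 5.91 g/L × 0.5 L = 2.955 g

raffinose 4.485 g; magnesium sulfate heptahydrate 1.400 g; peptone 3.545 g; sucrose 24.250 g; L-tryptophan 107.500 mg; potassium nitrate 2.955 g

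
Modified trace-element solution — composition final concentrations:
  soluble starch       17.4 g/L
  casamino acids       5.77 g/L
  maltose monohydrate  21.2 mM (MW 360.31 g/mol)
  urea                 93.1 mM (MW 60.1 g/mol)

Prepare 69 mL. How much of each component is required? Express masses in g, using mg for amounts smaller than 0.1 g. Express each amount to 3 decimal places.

Scale factor relative to 1 L: 0.069.
soluble starch: 17.4 g/L × 0.069 L = 1.201 g
casamino acids: 5.77 g/L × 0.069 L = 0.398 g
maltose monohydrate: 21.2 mmol/L × 360.31 g/mol × 0.069 L ÷ 1000 = 0.527 g
urea: 93.1 mmol/L × 60.1 g/mol × 0.069 L ÷ 1000 = 0.386 g

soluble starch 1.201 g; casamino acids 0.398 g; maltose monohydrate 0.527 g; urea 0.386 g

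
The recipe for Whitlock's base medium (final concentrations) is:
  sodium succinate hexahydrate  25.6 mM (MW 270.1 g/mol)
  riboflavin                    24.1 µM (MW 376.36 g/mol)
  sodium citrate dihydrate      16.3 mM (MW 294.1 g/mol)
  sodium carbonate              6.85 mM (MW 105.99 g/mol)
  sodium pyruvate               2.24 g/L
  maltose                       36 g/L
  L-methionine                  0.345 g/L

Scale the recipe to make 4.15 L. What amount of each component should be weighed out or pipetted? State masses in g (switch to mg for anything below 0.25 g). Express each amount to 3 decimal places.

sodium succinate hexahydrate 28.695 g; riboflavin 37.642 mg; sodium citrate dihydrate 19.894 g; sodium carbonate 3.013 g; sodium pyruvate 9.296 g; maltose 149.400 g; L-methionine 1.432 g

Working volume: 4.15 L.
sodium succinate hexahydrate: 25.6 mmol/L × 270.1 g/mol × 4.15 L ÷ 1000 = 28.695 g
riboflavin: 24.1 µmol/L × 376.36 g/mol × 4.15 L ÷ 1000 = 37.642 mg
sodium citrate dihydrate: 16.3 mmol/L × 294.1 g/mol × 4.15 L ÷ 1000 = 19.894 g
sodium carbonate: 6.85 mmol/L × 105.99 g/mol × 4.15 L ÷ 1000 = 3.013 g
sodium pyruvate: 2.24 g/L × 4.15 L = 9.296 g
maltose: 36 g/L × 4.15 L = 149.400 g
L-methionine: 0.345 g/L × 4.15 L = 1.432 g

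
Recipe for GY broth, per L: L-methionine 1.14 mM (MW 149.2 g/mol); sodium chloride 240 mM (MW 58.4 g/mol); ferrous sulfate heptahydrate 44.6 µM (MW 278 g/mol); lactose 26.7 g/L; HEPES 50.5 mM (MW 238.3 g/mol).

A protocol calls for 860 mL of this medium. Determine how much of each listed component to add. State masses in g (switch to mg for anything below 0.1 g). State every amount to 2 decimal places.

L-methionine 0.15 g; sodium chloride 12.05 g; ferrous sulfate heptahydrate 10.66 mg; lactose 22.96 g; HEPES 10.35 g

Working volume: 860 mL = 0.86 L.
L-methionine: 1.14 mmol/L × 149.2 g/mol × 0.86 L ÷ 1000 = 0.15 g
sodium chloride: 240 mmol/L × 58.4 g/mol × 0.86 L ÷ 1000 = 12.05 g
ferrous sulfate heptahydrate: 44.6 µmol/L × 278 g/mol × 0.86 L ÷ 1000 = 10.66 mg
lactose: 26.7 g/L × 0.86 L = 22.96 g
HEPES: 50.5 mmol/L × 238.3 g/mol × 0.86 L ÷ 1000 = 10.35 g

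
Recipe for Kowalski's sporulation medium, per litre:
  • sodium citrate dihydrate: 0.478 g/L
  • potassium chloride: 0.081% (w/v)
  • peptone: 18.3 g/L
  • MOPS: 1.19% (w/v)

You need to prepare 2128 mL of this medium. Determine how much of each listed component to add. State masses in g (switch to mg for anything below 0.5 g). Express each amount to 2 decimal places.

sodium citrate dihydrate 1.02 g; potassium chloride 1.72 g; peptone 38.94 g; MOPS 25.32 g

Target volume = 2128 mL = 2.128 L.
sodium citrate dihydrate: 0.478 g/L × 2.128 L = 1.02 g
potassium chloride: 0.081 g per 100 mL × 2128 mL ÷ 100 = 1.72 g
peptone: 18.3 g/L × 2.128 L = 38.94 g
MOPS: 1.19% w/v = 11.9 g/L → 11.9 × 2.128 L = 25.32 g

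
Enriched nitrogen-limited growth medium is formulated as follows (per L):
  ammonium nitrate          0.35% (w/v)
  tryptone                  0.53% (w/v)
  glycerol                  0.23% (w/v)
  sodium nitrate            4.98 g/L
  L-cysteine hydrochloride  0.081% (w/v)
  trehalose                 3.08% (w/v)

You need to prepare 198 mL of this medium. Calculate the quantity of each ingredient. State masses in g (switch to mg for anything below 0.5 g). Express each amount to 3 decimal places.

Target volume = 198 mL = 0.198 L.
ammonium nitrate: 0.35 g per 100 mL × 198 mL ÷ 100 = 0.693 g
tryptone: 0.53% w/v = 5.3 g/L → 5.3 × 0.198 L = 1.049 g
glycerol: 0.23 g per 100 mL × 198 mL ÷ 100 = 0.4554 g = 455.400 mg
sodium nitrate: 4.98 g/L × 0.198 L = 0.986 g
L-cysteine hydrochloride: 0.081% w/v = 0.81 g/L → 0.81 × 0.198 L = 0.16038 g = 160.380 mg
trehalose: 3.08% w/v = 30.8 g/L → 30.8 × 0.198 L = 6.098 g

ammonium nitrate 0.693 g; tryptone 1.049 g; glycerol 455.400 mg; sodium nitrate 0.986 g; L-cysteine hydrochloride 160.380 mg; trehalose 6.098 g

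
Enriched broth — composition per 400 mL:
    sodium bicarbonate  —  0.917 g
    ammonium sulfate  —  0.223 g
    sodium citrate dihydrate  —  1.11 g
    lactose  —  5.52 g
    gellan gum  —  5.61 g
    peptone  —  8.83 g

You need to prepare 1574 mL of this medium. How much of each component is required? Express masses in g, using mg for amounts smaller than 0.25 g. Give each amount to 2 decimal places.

Ratio of target to recipe volume: 1574 / 400 = 3.935.
sodium bicarbonate: 0.917 g × (1574 mL / 400 mL) = 3.61 g
ammonium sulfate: 0.223 g × (1574 mL / 400 mL) = 0.88 g
sodium citrate dihydrate: 1.11 g × (1574 mL / 400 mL) = 4.37 g
lactose: 5.52 g × (1574 mL / 400 mL) = 21.72 g
gellan gum: 5.61 g × (1574 mL / 400 mL) = 22.08 g
peptone: 8.83 g × (1574 mL / 400 mL) = 34.75 g

sodium bicarbonate 3.61 g; ammonium sulfate 0.88 g; sodium citrate dihydrate 4.37 g; lactose 21.72 g; gellan gum 22.08 g; peptone 34.75 g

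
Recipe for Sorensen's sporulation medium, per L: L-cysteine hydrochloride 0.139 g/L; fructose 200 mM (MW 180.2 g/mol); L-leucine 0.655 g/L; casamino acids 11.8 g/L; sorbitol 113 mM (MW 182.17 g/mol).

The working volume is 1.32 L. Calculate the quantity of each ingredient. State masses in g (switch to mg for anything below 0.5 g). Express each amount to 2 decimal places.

L-cysteine hydrochloride 183.48 mg; fructose 47.57 g; L-leucine 0.86 g; casamino acids 15.58 g; sorbitol 27.17 g

Scale factor relative to 1 L: 1.32.
L-cysteine hydrochloride: 0.139 g/L × 1.32 L = 0.18348 g = 183.48 mg
fructose: 200 mmol/L × 180.2 g/mol × 1.32 L ÷ 1000 = 47.57 g
L-leucine: 0.655 g/L × 1.32 L = 0.86 g
casamino acids: 11.8 g/L × 1.32 L = 15.58 g
sorbitol: 113 mmol/L × 182.17 g/mol × 1.32 L ÷ 1000 = 27.17 g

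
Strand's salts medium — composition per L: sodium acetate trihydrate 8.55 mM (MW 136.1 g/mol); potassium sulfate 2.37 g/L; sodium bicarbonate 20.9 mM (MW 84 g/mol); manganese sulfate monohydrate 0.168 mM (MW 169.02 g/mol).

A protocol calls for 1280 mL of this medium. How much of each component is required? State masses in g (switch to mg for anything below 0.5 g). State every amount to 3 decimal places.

Target volume = 1280 mL = 1.28 L.
sodium acetate trihydrate: 8.55 mmol/L × 136.1 g/mol × 1.28 L ÷ 1000 = 1.489 g
potassium sulfate: 2.37 g/L × 1.28 L = 3.034 g
sodium bicarbonate: 20.9 mmol/L × 84 g/mol × 1.28 L ÷ 1000 = 2.247 g
manganese sulfate monohydrate: 0.168 mmol/L × 169.02 mg/mmol × 1.28 L = 36.346 mg

sodium acetate trihydrate 1.489 g; potassium sulfate 3.034 g; sodium bicarbonate 2.247 g; manganese sulfate monohydrate 36.346 mg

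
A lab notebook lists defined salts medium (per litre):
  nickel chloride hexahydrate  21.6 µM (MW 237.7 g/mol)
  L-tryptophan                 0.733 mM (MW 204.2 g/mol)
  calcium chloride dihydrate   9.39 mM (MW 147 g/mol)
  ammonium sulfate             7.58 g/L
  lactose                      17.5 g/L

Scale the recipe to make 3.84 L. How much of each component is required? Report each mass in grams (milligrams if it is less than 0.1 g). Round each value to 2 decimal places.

nickel chloride hexahydrate 19.72 mg; L-tryptophan 0.57 g; calcium chloride dihydrate 5.30 g; ammonium sulfate 29.11 g; lactose 67.20 g

Working volume: 3.84 L.
nickel chloride hexahydrate: 21.6 µmol/L × 237.7 g/mol × 3.84 L ÷ 1000 = 19.72 mg
L-tryptophan: 0.733 mmol/L × 204.2 g/mol × 3.84 L ÷ 1000 = 0.57 g
calcium chloride dihydrate: 9.39 mmol/L × 147 g/mol × 3.84 L ÷ 1000 = 5.30 g
ammonium sulfate: 7.58 g/L × 3.84 L = 29.11 g
lactose: 17.5 g/L × 3.84 L = 67.20 g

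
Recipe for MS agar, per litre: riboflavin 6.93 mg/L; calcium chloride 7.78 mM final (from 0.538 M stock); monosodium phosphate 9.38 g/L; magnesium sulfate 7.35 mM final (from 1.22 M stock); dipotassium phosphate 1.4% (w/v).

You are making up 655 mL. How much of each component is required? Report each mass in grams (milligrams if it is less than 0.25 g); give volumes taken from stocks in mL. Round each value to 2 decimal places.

Target volume = 655 mL = 0.655 L.
riboflavin: 6.93 mg/L × 0.655 L = 4.54 mg
calcium chloride: dilute stock: 7.78 mM × 655 mL ÷ 538 mM = 9.47 mL
monosodium phosphate: 9.38 g/L × 0.655 L = 6.14 g
magnesium sulfate: dilute stock: 7.35 mM × 655 mL ÷ 1220 mM = 3.95 mL
dipotassium phosphate: 1.4 g per 100 mL × 655 mL ÷ 100 = 9.17 g

riboflavin 4.54 mg; calcium chloride 9.47 mL; monosodium phosphate 6.14 g; magnesium sulfate 3.95 mL; dipotassium phosphate 9.17 g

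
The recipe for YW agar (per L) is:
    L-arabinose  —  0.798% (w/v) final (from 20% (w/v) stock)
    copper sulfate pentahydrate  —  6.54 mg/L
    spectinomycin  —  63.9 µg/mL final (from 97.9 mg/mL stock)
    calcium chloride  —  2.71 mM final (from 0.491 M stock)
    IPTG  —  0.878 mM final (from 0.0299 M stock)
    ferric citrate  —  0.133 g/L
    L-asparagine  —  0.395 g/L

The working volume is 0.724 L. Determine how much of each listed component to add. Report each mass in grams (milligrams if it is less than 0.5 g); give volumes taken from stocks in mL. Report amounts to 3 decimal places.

Scale factor relative to 1 L: 0.724.
L-arabinose: dilute stock: 0.798% ÷ 20% × 724 mL = 28.888 mL
copper sulfate pentahydrate: 6.54 mg/L × 0.724 L = 4.735 mg
spectinomycin: V = C2·V2/C1 = 63.9 µg/mL × 724 mL ÷ 97900 µg/mL = 0.473 mL
calcium chloride: dilute stock: 2.71 mM × 724 mL ÷ 491 mM = 3.996 mL
IPTG: dilute stock: 0.878 mM × 724 mL ÷ 29.9 mM = 21.260 mL
ferric citrate: 0.133 g/L × 0.724 L = 0.096292 g = 96.292 mg
L-asparagine: 0.395 g/L × 0.724 L = 0.28598 g = 285.980 mg

L-arabinose 28.888 mL; copper sulfate pentahydrate 4.735 mg; spectinomycin 0.473 mL; calcium chloride 3.996 mL; IPTG 21.260 mL; ferric citrate 96.292 mg; L-asparagine 285.980 mg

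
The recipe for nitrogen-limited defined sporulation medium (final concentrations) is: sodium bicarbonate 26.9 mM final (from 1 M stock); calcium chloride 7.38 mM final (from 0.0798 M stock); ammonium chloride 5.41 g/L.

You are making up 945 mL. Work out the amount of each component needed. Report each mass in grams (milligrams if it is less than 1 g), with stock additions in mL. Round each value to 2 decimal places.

sodium bicarbonate 25.42 mL; calcium chloride 87.39 mL; ammonium chloride 5.11 g

Working volume: 945 mL = 0.945 L.
sodium bicarbonate: V = C2·V2/C1 = 26.9 mM × 945 mL ÷ 1000 mM = 25.42 mL
calcium chloride: V = C2·V2/C1 = 7.38 mM × 945 mL ÷ 79.8 mM = 87.39 mL
ammonium chloride: 5.41 g/L × 0.945 L = 5.11 g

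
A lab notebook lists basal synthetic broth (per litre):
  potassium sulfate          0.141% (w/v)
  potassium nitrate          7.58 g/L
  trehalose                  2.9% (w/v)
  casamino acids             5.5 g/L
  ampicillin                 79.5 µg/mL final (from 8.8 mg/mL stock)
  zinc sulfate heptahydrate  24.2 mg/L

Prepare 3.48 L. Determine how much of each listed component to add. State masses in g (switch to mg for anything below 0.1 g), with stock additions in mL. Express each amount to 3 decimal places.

Scale factor relative to 1 L: 3.48.
potassium sulfate: 0.141% w/v = 1.41 g/L → 1.41 × 3.48 L = 4.907 g
potassium nitrate: 7.58 g/L × 3.48 L = 26.378 g
trehalose: 2.9 g per 100 mL × 3480 mL ÷ 100 = 100.920 g
casamino acids: 5.5 g/L × 3.48 L = 19.140 g
ampicillin: C1V1 = C2V2 → 79.5 µg/mL × 3480 mL ÷ 8800 µg/mL = 31.439 mL
zinc sulfate heptahydrate: 24.2 mg/L × 3.48 L = 84.216 mg

potassium sulfate 4.907 g; potassium nitrate 26.378 g; trehalose 100.920 g; casamino acids 19.140 g; ampicillin 31.439 mL; zinc sulfate heptahydrate 84.216 mg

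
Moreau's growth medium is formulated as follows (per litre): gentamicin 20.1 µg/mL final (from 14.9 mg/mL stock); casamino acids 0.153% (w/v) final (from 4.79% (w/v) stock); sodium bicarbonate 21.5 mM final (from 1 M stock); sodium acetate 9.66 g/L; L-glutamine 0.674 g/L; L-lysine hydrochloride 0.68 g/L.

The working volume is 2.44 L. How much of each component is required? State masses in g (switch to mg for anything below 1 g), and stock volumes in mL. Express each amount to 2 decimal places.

gentamicin 3.29 mL; casamino acids 77.94 mL; sodium bicarbonate 52.46 mL; sodium acetate 23.57 g; L-glutamine 1.64 g; L-lysine hydrochloride 1.66 g

Working volume: 2.44 L.
gentamicin: C1V1 = C2V2 → 20.1 µg/mL × 2440 mL ÷ 14900 µg/mL = 3.29 mL
casamino acids: dilute stock: 0.153% ÷ 4.79% × 2440 mL = 77.94 mL
sodium bicarbonate: dilute stock: 21.5 mM × 2440 mL ÷ 1000 mM = 52.46 mL
sodium acetate: 9.66 g/L × 2.44 L = 23.57 g
L-glutamine: 0.674 g/L × 2.44 L = 1.64 g
L-lysine hydrochloride: 0.68 g/L × 2.44 L = 1.66 g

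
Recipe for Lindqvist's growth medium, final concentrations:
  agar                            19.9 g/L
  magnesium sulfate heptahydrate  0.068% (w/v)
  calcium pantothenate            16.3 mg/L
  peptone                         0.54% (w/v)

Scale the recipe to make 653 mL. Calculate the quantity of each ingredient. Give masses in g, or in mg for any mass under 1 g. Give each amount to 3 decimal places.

Target volume = 653 mL = 0.653 L.
agar: 19.9 g/L × 0.653 L = 12.995 g
magnesium sulfate heptahydrate: 0.068 g per 100 mL × 653 mL ÷ 100 = 0.44404 g = 444.040 mg
calcium pantothenate: 16.3 mg/L × 0.653 L = 10.644 mg
peptone: 0.54% w/v = 5.4 g/L → 5.4 × 0.653 L = 3.526 g

agar 12.995 g; magnesium sulfate heptahydrate 444.040 mg; calcium pantothenate 10.644 mg; peptone 3.526 g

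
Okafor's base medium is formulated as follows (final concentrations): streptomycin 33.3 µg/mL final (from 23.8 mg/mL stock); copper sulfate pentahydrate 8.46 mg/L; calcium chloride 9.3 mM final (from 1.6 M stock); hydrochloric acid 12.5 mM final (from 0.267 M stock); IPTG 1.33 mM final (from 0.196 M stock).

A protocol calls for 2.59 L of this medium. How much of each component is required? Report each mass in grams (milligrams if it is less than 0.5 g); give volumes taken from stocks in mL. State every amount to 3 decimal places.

Scale factor relative to 1 L: 2.59.
streptomycin: C1V1 = C2V2 → 33.3 µg/mL × 2590 mL ÷ 23800 µg/mL = 3.624 mL
copper sulfate pentahydrate: 8.46 mg/L × 2.59 L = 21.911 mg
calcium chloride: dilute stock: 9.3 mM × 2590 mL ÷ 1600 mM = 15.054 mL
hydrochloric acid: C1V1 = C2V2 → 12.5 mM × 2590 mL ÷ 267 mM = 121.255 mL
IPTG: V = C2·V2/C1 = 1.33 mM × 2590 mL ÷ 196 mM = 17.575 mL

streptomycin 3.624 mL; copper sulfate pentahydrate 21.911 mg; calcium chloride 15.054 mL; hydrochloric acid 121.255 mL; IPTG 17.575 mL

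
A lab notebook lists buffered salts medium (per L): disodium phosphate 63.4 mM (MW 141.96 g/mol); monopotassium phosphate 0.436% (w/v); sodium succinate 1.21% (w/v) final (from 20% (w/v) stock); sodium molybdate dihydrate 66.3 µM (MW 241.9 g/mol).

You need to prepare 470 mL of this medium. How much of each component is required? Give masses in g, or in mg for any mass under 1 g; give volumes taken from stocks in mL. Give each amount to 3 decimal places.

disodium phosphate 4.230 g; monopotassium phosphate 2.049 g; sodium succinate 28.435 mL; sodium molybdate dihydrate 7.538 mg

Target volume = 470 mL = 0.47 L.
disodium phosphate: 63.4 mmol/L × 141.96 g/mol × 0.47 L ÷ 1000 = 4.230 g
monopotassium phosphate: 0.436% w/v = 4.36 g/L → 4.36 × 0.47 L = 2.049 g
sodium succinate: C1V1 = C2V2 → 1.21% ÷ 20% × 470 mL = 28.435 mL
sodium molybdate dihydrate: 66.3 µmol/L × 241.9 g/mol × 0.47 L ÷ 1000 = 7.538 mg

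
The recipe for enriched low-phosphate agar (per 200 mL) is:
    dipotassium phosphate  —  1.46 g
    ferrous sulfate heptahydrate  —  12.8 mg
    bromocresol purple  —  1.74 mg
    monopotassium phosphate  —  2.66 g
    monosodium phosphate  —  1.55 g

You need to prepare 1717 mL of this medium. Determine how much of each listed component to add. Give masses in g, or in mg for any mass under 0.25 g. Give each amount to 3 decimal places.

dipotassium phosphate 12.534 g; ferrous sulfate heptahydrate 109.888 mg; bromocresol purple 14.938 mg; monopotassium phosphate 22.836 g; monosodium phosphate 13.307 g

Ratio of target to recipe volume: 1717 / 200 = 8.585.
dipotassium phosphate: 1.46 g × (1717 mL / 200 mL) = 12.534 g
ferrous sulfate heptahydrate: 12.8 mg × (1717 mL / 200 mL) = 109.888 mg
bromocresol purple: 1.74 mg × (1717 mL / 200 mL) = 14.938 mg
monopotassium phosphate: 2.66 g × (1717 mL / 200 mL) = 22.836 g
monosodium phosphate: 1.55 g × (1717 mL / 200 mL) = 13.307 g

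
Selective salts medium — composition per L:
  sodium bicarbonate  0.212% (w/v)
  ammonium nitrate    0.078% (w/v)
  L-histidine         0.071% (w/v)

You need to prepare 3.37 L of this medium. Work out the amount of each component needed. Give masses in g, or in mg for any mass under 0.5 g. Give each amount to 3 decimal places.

Working volume: 3.37 L.
sodium bicarbonate: 0.212% w/v = 2.12 g/L → 2.12 × 3.37 L = 7.144 g
ammonium nitrate: 0.078 g per 100 mL × 3370 mL ÷ 100 = 2.629 g
L-histidine: 0.071% w/v = 0.71 g/L → 0.71 × 3.37 L = 2.393 g

sodium bicarbonate 7.144 g; ammonium nitrate 2.629 g; L-histidine 2.393 g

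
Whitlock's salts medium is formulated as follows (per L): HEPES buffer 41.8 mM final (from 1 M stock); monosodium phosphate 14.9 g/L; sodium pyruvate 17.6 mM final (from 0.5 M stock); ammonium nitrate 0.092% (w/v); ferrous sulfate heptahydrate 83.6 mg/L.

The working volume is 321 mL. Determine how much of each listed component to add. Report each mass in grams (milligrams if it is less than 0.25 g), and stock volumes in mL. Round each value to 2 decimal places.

HEPES buffer 13.42 mL; monosodium phosphate 4.78 g; sodium pyruvate 11.30 mL; ammonium nitrate 0.30 g; ferrous sulfate heptahydrate 26.84 mg

Target volume = 321 mL = 0.321 L.
HEPES buffer: V = C2·V2/C1 = 41.8 mM × 321 mL ÷ 1000 mM = 13.42 mL
monosodium phosphate: 14.9 g/L × 0.321 L = 4.78 g
sodium pyruvate: V = C2·V2/C1 = 17.6 mM × 321 mL ÷ 500 mM = 11.30 mL
ammonium nitrate: 0.092% w/v = 0.92 g/L → 0.92 × 0.321 L = 0.30 g
ferrous sulfate heptahydrate: 83.6 mg/L × 0.321 L = 26.84 mg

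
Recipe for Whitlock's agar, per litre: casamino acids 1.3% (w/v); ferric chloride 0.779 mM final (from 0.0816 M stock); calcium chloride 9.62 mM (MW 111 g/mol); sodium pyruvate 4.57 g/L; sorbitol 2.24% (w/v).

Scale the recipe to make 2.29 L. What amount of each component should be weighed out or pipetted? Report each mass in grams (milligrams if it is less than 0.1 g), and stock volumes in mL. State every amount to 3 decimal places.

casamino acids 29.770 g; ferric chloride 21.862 mL; calcium chloride 2.445 g; sodium pyruvate 10.465 g; sorbitol 51.296 g

Scale factor relative to 1 L: 2.29.
casamino acids: 1.3 g per 100 mL × 2290 mL ÷ 100 = 29.770 g
ferric chloride: V = C2·V2/C1 = 0.779 mM × 2290 mL ÷ 81.6 mM = 21.862 mL
calcium chloride: 9.62 mmol/L × 111 g/mol × 2.29 L ÷ 1000 = 2.445 g
sodium pyruvate: 4.57 g/L × 2.29 L = 10.465 g
sorbitol: 2.24 g per 100 mL × 2290 mL ÷ 100 = 51.296 g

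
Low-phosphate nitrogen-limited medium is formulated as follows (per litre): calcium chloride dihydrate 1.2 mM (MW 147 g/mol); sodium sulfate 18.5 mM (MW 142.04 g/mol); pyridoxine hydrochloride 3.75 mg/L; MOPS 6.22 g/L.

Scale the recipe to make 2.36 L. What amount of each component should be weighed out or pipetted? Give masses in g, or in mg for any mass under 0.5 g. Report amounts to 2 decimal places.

Scale factor relative to 1 L: 2.36.
calcium chloride dihydrate: 1.2 mmol/L × 147 mg/mmol × 2.36 L = 416.30 mg
sodium sulfate: 18.5 mmol/L × 142.04 g/mol × 2.36 L ÷ 1000 = 6.20 g
pyridoxine hydrochloride: 3.75 mg/L × 2.36 L = 8.85 mg
MOPS: 6.22 g/L × 2.36 L = 14.68 g

calcium chloride dihydrate 416.30 mg; sodium sulfate 6.20 g; pyridoxine hydrochloride 8.85 mg; MOPS 14.68 g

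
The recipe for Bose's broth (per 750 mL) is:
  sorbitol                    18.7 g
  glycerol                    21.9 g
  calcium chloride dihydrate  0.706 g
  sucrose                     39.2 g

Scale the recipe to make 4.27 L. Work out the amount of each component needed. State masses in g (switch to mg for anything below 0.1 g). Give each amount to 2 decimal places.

sorbitol 106.47 g; glycerol 124.68 g; calcium chloride dihydrate 4.02 g; sucrose 223.18 g

Scale factor = 4270 mL / 750 mL = 5.69333.
sorbitol: 18.7 g × (4270 mL / 750 mL) = 106.47 g
glycerol: 21.9 g × (4270 mL / 750 mL) = 124.68 g
calcium chloride dihydrate: 0.706 g × (4270 mL / 750 mL) = 4.02 g
sucrose: 39.2 g × (4270 mL / 750 mL) = 223.18 g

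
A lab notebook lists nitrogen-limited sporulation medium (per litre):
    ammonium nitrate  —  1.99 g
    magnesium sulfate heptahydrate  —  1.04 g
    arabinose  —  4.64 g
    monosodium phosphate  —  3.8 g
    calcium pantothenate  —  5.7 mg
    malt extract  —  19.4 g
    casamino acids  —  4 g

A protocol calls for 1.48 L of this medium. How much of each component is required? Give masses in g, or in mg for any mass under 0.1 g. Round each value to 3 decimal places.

ammonium nitrate 2.945 g; magnesium sulfate heptahydrate 1.539 g; arabinose 6.867 g; monosodium phosphate 5.624 g; calcium pantothenate 8.436 mg; malt extract 28.712 g; casamino acids 5.920 g

Ratio of target to recipe volume: 1480 / 1000 = 1.48.
ammonium nitrate: 1.99 g × (1480 mL / 1000 mL) = 2.945 g
magnesium sulfate heptahydrate: 1.04 g × (1480 mL / 1000 mL) = 1.539 g
arabinose: 4.64 g × (1480 mL / 1000 mL) = 6.867 g
monosodium phosphate: 3.8 g × (1480 mL / 1000 mL) = 5.624 g
calcium pantothenate: 5.7 mg × (1480 mL / 1000 mL) = 8.436 mg
malt extract: 19.4 g × (1480 mL / 1000 mL) = 28.712 g
casamino acids: 4 g × (1480 mL / 1000 mL) = 5.920 g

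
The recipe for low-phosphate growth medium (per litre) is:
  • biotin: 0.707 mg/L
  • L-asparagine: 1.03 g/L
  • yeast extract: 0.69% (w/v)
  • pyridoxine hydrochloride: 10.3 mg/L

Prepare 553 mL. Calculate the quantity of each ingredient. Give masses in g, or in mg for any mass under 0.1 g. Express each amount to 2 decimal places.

Target volume = 553 mL = 0.553 L.
biotin: 0.707 mg/L × 0.553 L = 0.39 mg
L-asparagine: 1.03 g/L × 0.553 L = 0.57 g
yeast extract: 0.69 g per 100 mL × 553 mL ÷ 100 = 3.82 g
pyridoxine hydrochloride: 10.3 mg/L × 0.553 L = 5.70 mg

biotin 0.39 mg; L-asparagine 0.57 g; yeast extract 3.82 g; pyridoxine hydrochloride 5.70 mg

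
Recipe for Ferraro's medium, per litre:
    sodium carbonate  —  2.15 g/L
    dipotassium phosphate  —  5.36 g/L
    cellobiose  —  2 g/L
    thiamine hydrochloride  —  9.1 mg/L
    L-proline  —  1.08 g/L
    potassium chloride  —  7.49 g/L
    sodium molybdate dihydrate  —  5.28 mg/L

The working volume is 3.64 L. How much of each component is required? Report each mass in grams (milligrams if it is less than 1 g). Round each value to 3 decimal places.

Working volume: 3.64 L.
sodium carbonate: 2.15 g/L × 3.64 L = 7.826 g
dipotassium phosphate: 5.36 g/L × 3.64 L = 19.510 g
cellobiose: 2 g/L × 3.64 L = 7.280 g
thiamine hydrochloride: 9.1 mg/L × 3.64 L = 33.124 mg
L-proline: 1.08 g/L × 3.64 L = 3.931 g
potassium chloride: 7.49 g/L × 3.64 L = 27.264 g
sodium molybdate dihydrate: 5.28 mg/L × 3.64 L = 19.219 mg

sodium carbonate 7.826 g; dipotassium phosphate 19.510 g; cellobiose 7.280 g; thiamine hydrochloride 33.124 mg; L-proline 3.931 g; potassium chloride 27.264 g; sodium molybdate dihydrate 19.219 mg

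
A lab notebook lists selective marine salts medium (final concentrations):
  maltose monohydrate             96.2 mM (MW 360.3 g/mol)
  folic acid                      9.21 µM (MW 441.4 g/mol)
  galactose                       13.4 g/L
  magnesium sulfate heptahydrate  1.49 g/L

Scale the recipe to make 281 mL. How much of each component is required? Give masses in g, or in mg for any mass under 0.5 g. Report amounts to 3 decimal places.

Working volume: 281 mL = 0.281 L.
maltose monohydrate: 96.2 mmol/L × 360.3 g/mol × 0.281 L ÷ 1000 = 9.740 g
folic acid: 9.21 µmol/L × 441.4 g/mol × 0.281 L ÷ 1000 = 1.142 mg
galactose: 13.4 g/L × 0.281 L = 3.765 g
magnesium sulfate heptahydrate: 1.49 g/L × 0.281 L = 0.41869 g = 418.690 mg

maltose monohydrate 9.740 g; folic acid 1.142 mg; galactose 3.765 g; magnesium sulfate heptahydrate 418.690 mg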